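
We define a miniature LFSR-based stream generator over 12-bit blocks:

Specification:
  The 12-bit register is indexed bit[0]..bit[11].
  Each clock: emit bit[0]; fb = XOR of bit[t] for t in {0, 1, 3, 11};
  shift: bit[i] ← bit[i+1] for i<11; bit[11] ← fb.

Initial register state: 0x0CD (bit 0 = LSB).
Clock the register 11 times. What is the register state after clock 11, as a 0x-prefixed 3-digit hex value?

0x8DC

reg_0 = 0x0CD
clock 1: out=1, reg = 0x066
clock 2: out=0, reg = 0x833
clock 3: out=1, reg = 0xC19
clock 4: out=1, reg = 0xE0C
clock 5: out=0, reg = 0x706
clock 6: out=0, reg = 0xB83
clock 7: out=1, reg = 0xDC1
clock 8: out=1, reg = 0x6E0
clock 9: out=0, reg = 0x370
clock 10: out=0, reg = 0x1B8
clock 11: out=0, reg = 0x8DC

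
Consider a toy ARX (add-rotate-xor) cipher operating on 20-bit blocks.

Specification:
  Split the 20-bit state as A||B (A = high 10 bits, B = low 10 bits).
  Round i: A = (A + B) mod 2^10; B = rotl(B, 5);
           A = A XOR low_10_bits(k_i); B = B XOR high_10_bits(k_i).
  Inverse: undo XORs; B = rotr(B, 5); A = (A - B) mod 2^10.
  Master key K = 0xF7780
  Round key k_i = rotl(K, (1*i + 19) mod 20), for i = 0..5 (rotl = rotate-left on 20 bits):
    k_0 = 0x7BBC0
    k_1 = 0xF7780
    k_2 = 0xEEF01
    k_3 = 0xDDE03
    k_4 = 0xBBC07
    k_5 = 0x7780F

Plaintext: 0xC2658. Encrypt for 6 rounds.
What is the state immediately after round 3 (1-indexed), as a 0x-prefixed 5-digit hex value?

0x59AF9

s_0 = plaintext = 0xC2658
s_1 = Round(s_0, k_0) = 0xA86FC
s_2 = Round(s_1, k_1) = 0x8744A
s_3 = Round(s_2, k_2) = 0x59AF9
s_4 = Round(s_3, k_3) = 0x97040
s_5 = Round(s_4, k_4) = 0xA6EED
s_6 = Round(s_5, k_5) = 0x61C69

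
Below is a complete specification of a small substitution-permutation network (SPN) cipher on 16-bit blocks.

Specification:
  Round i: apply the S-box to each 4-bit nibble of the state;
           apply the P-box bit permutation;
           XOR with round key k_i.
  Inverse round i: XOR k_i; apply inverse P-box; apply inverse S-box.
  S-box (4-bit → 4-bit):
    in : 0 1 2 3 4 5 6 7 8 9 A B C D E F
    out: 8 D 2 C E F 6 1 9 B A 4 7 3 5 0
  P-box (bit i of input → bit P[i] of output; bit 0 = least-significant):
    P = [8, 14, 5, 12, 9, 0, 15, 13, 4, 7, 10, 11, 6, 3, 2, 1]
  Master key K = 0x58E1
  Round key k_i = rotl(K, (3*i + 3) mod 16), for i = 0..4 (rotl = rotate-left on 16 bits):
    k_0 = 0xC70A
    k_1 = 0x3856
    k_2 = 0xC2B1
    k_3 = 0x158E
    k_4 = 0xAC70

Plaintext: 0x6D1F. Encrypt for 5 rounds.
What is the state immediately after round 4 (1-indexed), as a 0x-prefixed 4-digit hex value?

s_0 = plaintext = 0x6D1F
s_1 = Round(s_0, k_0) = 0x6596
s_2 = Round(s_1, k_1) = 0x56EB
s_3 = Round(s_2, k_2) = 0x445F
s_4 = Round(s_3, k_3) = 0xBB01
s_5 = Round(s_4, k_4) = 0x9954

0xBB01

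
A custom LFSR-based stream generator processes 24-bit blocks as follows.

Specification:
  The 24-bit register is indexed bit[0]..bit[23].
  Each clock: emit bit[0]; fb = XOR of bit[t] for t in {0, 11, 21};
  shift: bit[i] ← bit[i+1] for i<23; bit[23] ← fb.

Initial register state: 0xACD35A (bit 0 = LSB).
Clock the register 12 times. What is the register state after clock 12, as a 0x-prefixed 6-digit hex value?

0xBADACD

reg_0 = 0xACD35A
clock 1: out=0, reg = 0xD669AD
clock 2: out=1, reg = 0x6B34D6
clock 3: out=0, reg = 0xB59A6B
clock 4: out=1, reg = 0xDACD35
clock 5: out=1, reg = 0x6D669A
clock 6: out=0, reg = 0xB6B34D
clock 7: out=1, reg = 0x5B59A6
clock 8: out=0, reg = 0xADACD3
clock 9: out=1, reg = 0xD6D669
clock 10: out=1, reg = 0xEB6B34
clock 11: out=0, reg = 0x75B59A
clock 12: out=0, reg = 0xBADACD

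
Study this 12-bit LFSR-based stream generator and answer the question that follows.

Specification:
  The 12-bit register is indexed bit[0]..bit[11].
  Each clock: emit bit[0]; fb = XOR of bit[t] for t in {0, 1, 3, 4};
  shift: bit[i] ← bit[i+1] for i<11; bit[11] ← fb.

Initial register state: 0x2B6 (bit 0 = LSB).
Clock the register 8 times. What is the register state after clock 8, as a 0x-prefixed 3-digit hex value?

reg_0 = 0x2B6
clock 1: out=0, reg = 0x15B
clock 2: out=1, reg = 0x0AD
clock 3: out=1, reg = 0x056
clock 4: out=0, reg = 0x02B
clock 5: out=1, reg = 0x815
clock 6: out=1, reg = 0x40A
clock 7: out=0, reg = 0x205
clock 8: out=1, reg = 0x902

0x902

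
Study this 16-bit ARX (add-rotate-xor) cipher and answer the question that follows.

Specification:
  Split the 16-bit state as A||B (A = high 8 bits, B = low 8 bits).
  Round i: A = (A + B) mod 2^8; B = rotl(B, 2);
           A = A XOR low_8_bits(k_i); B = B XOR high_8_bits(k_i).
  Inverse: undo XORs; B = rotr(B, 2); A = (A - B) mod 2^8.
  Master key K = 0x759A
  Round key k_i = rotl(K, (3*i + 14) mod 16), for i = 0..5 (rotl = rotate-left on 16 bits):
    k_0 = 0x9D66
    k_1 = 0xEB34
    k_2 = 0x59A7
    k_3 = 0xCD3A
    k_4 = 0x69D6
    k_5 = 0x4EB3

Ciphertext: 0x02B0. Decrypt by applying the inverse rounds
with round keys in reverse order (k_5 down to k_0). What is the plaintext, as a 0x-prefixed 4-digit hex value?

0xD7C4

s_0 = ciphertext = 0x02B0
s_1 = InvRound(s_0, k_5) = 0xF2BF
s_2 = InvRound(s_1, k_4) = 0x6FB5
s_3 = InvRound(s_2, k_3) = 0x371E
s_4 = InvRound(s_3, k_2) = 0xBFD1
s_5 = InvRound(s_4, k_1) = 0xFD8E
s_6 = InvRound(s_5, k_0) = 0xD7C4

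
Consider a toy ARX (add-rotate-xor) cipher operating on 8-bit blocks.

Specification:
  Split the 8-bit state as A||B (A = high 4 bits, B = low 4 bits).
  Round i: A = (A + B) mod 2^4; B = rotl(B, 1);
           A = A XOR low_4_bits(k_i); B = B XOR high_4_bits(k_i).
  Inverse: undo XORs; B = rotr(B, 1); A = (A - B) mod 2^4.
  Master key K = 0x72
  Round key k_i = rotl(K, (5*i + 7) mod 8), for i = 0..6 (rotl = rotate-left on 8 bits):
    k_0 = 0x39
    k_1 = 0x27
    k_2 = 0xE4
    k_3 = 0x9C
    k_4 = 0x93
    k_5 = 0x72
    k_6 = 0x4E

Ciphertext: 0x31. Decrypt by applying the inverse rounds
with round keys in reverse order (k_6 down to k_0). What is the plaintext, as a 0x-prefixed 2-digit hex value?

s_0 = ciphertext = 0x31
s_1 = InvRound(s_0, k_6) = 0x3A
s_2 = InvRound(s_1, k_5) = 0x3E
s_3 = InvRound(s_2, k_4) = 0x5B
s_4 = InvRound(s_3, k_3) = 0x81
s_5 = InvRound(s_4, k_2) = 0xDF
s_6 = InvRound(s_5, k_1) = 0xCE
s_7 = InvRound(s_6, k_0) = 0x7E

0x7E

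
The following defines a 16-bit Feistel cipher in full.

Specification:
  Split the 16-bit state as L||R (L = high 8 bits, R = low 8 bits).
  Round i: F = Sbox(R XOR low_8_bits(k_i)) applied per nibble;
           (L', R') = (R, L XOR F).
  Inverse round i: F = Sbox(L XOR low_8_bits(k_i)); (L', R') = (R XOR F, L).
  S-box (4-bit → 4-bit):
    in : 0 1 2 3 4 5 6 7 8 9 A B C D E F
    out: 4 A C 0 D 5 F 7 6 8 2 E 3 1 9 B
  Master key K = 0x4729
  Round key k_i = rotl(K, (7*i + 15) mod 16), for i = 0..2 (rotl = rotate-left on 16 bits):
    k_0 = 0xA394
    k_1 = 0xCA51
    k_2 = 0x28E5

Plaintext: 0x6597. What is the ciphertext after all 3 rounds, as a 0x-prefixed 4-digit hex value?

0xEA6E

s_0 = plaintext = 0x6597
s_1 = Round(s_0, k_0) = 0x9725
s_2 = Round(s_1, k_1) = 0x25EA
s_3 = Round(s_2, k_2) = 0xEA6E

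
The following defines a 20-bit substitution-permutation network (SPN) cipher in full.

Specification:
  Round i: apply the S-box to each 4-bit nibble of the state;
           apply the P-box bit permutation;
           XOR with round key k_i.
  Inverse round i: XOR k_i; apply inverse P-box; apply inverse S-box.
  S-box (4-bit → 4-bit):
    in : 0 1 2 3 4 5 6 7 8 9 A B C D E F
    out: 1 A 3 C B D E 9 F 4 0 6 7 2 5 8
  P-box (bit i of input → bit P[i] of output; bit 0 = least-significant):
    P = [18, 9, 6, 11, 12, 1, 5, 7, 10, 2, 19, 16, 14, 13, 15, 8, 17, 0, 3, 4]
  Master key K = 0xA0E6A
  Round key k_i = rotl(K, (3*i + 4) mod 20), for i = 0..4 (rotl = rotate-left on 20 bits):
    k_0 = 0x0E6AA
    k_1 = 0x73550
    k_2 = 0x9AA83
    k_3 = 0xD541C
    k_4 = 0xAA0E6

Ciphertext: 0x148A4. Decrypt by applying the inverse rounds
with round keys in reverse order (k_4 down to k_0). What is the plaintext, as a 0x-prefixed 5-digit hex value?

s_0 = ciphertext = 0x148A4
s_1 = InvRound(s_0, k_4) = 0x0C3D3
s_2 = InvRound(s_1, k_3) = 0xB384C
s_3 = InvRound(s_2, k_2) = 0xC9D4B
s_4 = InvRound(s_3, k_1) = 0x8B3DF
s_5 = InvRound(s_4, k_0) = 0x17CE9

0x17CE9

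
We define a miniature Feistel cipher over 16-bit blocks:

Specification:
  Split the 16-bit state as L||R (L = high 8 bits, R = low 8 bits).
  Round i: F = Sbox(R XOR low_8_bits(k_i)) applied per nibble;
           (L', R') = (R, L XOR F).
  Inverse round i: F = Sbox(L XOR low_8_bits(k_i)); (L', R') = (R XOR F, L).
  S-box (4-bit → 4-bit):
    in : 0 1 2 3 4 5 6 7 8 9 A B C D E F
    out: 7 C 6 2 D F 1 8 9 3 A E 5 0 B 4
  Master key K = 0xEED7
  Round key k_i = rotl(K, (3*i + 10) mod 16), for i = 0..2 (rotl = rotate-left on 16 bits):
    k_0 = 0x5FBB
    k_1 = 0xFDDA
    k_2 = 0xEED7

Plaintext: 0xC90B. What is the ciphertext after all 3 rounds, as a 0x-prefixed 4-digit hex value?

s_0 = plaintext = 0xC90B
s_1 = Round(s_0, k_0) = 0x0B2E
s_2 = Round(s_1, k_1) = 0x2E46
s_3 = Round(s_2, k_2) = 0x4612

0x4612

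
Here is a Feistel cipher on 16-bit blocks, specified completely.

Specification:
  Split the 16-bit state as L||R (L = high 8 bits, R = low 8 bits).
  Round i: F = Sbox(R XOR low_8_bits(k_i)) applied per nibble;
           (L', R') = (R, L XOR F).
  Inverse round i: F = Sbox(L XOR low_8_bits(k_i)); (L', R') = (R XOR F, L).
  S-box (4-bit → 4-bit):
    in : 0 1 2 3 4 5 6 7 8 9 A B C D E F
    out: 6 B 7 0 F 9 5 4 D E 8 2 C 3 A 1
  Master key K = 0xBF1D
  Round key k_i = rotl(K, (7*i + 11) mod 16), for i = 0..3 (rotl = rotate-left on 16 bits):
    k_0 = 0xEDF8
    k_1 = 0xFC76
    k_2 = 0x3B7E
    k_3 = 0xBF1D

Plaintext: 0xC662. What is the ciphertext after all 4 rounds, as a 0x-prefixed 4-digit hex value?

s_0 = plaintext = 0xC662
s_1 = Round(s_0, k_0) = 0x622E
s_2 = Round(s_1, k_1) = 0x2EFF
s_3 = Round(s_2, k_2) = 0xFFF5
s_4 = Round(s_3, k_3) = 0xF552

0xF552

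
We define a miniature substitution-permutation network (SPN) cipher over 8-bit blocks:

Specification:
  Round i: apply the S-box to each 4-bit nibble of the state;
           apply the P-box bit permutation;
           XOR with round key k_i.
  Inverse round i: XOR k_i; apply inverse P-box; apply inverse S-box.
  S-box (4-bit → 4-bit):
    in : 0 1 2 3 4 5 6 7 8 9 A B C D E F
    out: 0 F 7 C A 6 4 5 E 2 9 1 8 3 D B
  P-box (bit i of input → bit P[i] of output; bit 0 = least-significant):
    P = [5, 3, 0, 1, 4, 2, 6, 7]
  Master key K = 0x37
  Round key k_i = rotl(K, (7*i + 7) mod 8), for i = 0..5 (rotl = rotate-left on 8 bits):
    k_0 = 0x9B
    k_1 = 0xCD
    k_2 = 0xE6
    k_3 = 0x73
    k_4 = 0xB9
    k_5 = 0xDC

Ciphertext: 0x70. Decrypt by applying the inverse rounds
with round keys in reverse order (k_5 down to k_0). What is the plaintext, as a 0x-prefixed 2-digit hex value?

0x95

s_0 = ciphertext = 0x70
s_1 = InvRound(s_0, k_5) = 0x4D
s_2 = InvRound(s_1, k_4) = 0x1B
s_3 = InvRound(s_2, k_3) = 0x6D
s_4 = InvRound(s_3, k_2) = 0xC8
s_5 = InvRound(s_4, k_1) = 0x96
s_6 = InvRound(s_5, k_0) = 0x95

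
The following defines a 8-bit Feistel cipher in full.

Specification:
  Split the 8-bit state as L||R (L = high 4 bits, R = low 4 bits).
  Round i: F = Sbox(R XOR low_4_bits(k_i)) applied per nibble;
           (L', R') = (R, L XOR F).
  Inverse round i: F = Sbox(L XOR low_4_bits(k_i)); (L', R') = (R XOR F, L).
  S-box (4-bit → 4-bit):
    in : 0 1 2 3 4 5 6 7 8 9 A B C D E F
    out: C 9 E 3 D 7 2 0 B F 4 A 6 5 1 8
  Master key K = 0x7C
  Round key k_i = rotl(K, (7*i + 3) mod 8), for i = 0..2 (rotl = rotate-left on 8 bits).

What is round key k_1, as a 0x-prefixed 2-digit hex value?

K = 0x7C
k_0 = rotl(K, (7*0+3) mod 8) = rotl(K, 3) = 0xE3
k_1 = rotl(K, (7*1+3) mod 8) = rotl(K, 2) = 0xF1

0xF1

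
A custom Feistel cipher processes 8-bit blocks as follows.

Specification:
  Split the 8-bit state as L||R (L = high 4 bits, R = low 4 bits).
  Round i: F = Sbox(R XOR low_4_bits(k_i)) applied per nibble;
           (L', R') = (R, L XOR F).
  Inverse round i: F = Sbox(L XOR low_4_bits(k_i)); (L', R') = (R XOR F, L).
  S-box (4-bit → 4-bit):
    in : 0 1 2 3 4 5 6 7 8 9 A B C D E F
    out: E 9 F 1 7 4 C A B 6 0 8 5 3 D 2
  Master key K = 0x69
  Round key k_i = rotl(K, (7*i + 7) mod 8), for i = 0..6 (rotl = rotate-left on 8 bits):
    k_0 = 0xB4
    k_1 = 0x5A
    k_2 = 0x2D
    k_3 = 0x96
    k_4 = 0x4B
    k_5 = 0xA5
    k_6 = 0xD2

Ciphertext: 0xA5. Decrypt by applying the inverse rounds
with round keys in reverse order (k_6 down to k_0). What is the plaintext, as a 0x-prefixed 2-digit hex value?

0xCC

s_0 = ciphertext = 0xA5
s_1 = InvRound(s_0, k_6) = 0xEA
s_2 = InvRound(s_1, k_5) = 0x2E
s_3 = InvRound(s_2, k_4) = 0x82
s_4 = InvRound(s_3, k_3) = 0xF8
s_5 = InvRound(s_4, k_2) = 0x7F
s_6 = InvRound(s_5, k_1) = 0xC7
s_7 = InvRound(s_6, k_0) = 0xCC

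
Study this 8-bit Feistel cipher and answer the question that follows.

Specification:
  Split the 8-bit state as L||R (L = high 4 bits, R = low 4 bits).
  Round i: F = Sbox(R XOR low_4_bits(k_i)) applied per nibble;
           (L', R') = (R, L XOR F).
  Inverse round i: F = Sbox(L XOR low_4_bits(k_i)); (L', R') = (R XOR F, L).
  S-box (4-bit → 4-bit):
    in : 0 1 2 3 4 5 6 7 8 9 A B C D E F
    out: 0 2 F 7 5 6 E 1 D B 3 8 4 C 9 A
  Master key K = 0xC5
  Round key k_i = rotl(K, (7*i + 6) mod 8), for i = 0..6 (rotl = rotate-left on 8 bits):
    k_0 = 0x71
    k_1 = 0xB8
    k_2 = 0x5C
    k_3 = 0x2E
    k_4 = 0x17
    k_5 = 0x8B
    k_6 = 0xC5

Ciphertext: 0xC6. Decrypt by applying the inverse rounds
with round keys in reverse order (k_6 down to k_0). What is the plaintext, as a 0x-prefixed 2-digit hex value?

s_0 = ciphertext = 0xC6
s_1 = InvRound(s_0, k_6) = 0xDC
s_2 = InvRound(s_1, k_5) = 0x2D
s_3 = InvRound(s_2, k_4) = 0xB2
s_4 = InvRound(s_3, k_3) = 0x4B
s_5 = InvRound(s_4, k_2) = 0x64
s_6 = InvRound(s_5, k_1) = 0xD6
s_7 = InvRound(s_6, k_0) = 0x2D

0x2D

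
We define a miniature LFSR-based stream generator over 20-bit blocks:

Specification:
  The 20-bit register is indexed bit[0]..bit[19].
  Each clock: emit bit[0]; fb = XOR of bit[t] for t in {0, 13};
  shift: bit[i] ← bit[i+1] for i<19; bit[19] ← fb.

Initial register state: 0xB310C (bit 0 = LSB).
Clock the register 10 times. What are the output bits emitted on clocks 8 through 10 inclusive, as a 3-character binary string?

010

reg_0 = 0xB310C
clock 1: out=0, reg = 0xD9886
clock 2: out=0, reg = 0x6CC43
clock 3: out=1, reg = 0xB6621
clock 4: out=1, reg = 0x5B310
clock 5: out=0, reg = 0xAD988
clock 6: out=0, reg = 0x56CC4
clock 7: out=0, reg = 0xAB662
clock 8: out=0, reg = 0xD5B31
clock 9: out=1, reg = 0xEAD98
clock 10: out=0, reg = 0xF56CC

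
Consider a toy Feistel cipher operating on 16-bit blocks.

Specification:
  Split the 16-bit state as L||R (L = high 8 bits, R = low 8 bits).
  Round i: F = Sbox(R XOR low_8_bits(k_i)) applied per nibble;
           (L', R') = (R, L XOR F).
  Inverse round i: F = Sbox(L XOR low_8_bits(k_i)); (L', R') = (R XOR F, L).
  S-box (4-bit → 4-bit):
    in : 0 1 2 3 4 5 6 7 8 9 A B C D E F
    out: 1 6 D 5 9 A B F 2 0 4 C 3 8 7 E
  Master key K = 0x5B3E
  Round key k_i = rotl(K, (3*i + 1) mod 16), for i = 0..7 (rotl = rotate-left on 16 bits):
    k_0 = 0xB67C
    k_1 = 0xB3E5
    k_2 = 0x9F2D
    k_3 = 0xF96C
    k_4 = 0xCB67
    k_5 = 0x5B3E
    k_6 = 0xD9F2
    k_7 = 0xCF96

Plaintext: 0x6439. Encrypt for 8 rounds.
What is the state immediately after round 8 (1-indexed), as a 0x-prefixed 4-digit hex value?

0xD915

s_0 = plaintext = 0x6439
s_1 = Round(s_0, k_0) = 0x39FE
s_2 = Round(s_1, k_1) = 0xFE55
s_3 = Round(s_2, k_2) = 0x550C
s_4 = Round(s_3, k_3) = 0x0CE4
s_5 = Round(s_4, k_4) = 0xE429
s_6 = Round(s_5, k_5) = 0x298B
s_7 = Round(s_6, k_6) = 0x8BD9
s_8 = Round(s_7, k_7) = 0xD915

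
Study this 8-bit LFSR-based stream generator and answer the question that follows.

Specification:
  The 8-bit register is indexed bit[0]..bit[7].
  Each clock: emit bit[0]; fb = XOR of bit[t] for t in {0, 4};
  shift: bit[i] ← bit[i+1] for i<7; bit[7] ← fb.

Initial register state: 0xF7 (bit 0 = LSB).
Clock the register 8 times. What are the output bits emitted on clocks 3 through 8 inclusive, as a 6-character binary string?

101111

reg_0 = 0xF7
clock 1: out=1, reg = 0x7B
clock 2: out=1, reg = 0x3D
clock 3: out=1, reg = 0x1E
clock 4: out=0, reg = 0x8F
clock 5: out=1, reg = 0xC7
clock 6: out=1, reg = 0xE3
clock 7: out=1, reg = 0xF1
clock 8: out=1, reg = 0x78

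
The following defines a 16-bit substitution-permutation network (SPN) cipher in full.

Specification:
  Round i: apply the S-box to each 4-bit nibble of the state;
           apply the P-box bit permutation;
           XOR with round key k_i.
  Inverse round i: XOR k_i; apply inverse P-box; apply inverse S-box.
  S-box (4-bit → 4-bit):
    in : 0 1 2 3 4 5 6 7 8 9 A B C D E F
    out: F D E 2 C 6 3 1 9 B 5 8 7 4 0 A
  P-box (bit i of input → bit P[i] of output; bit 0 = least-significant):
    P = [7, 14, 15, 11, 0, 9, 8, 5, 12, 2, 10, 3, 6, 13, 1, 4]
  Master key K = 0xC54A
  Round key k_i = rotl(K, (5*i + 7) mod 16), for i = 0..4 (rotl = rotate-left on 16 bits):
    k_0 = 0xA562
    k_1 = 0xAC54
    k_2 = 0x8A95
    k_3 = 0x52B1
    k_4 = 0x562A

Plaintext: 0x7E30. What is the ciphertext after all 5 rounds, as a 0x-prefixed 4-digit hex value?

0x0764

s_0 = plaintext = 0x7E30
s_1 = Round(s_0, k_0) = 0x6FA2
s_2 = Round(s_1, k_1) = 0x4519
s_3 = Round(s_2, k_2) = 0xC722
s_4 = Round(s_3, k_3) = 0xA9D3
s_5 = Round(s_4, k_4) = 0x0764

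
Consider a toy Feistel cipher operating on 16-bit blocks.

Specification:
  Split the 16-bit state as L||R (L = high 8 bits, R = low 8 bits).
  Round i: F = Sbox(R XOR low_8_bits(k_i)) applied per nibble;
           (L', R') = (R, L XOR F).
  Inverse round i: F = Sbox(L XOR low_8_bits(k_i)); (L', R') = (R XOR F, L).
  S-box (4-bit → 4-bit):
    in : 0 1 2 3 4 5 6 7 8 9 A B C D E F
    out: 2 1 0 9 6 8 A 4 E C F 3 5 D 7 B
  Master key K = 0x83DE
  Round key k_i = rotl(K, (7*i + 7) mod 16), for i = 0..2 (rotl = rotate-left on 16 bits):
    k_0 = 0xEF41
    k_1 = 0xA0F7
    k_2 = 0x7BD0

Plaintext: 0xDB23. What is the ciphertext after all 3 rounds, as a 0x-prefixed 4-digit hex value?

0xC661

s_0 = plaintext = 0xDB23
s_1 = Round(s_0, k_0) = 0x237B
s_2 = Round(s_1, k_1) = 0x7BC6
s_3 = Round(s_2, k_2) = 0xC661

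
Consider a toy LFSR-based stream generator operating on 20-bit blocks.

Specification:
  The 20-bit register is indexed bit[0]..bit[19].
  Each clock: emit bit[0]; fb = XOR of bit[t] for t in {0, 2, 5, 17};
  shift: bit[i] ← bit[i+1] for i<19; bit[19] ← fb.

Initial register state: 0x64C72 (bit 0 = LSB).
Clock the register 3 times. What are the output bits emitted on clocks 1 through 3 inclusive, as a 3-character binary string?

reg_0 = 0x64C72
clock 1: out=0, reg = 0x32639
clock 2: out=1, reg = 0x9931C
clock 3: out=0, reg = 0xCC98E

010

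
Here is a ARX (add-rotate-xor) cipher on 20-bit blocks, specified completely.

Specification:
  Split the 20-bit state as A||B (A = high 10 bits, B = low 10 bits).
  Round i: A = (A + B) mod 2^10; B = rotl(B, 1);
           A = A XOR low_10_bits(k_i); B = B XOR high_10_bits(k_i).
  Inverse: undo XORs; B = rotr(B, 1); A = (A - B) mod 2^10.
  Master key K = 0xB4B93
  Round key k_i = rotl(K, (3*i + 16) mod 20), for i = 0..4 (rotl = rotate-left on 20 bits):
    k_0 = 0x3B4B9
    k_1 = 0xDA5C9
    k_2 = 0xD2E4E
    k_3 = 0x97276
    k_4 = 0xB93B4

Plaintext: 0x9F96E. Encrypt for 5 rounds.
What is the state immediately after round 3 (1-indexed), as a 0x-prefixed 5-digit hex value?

0x45D5E

s_0 = plaintext = 0x9F96E
s_1 = Round(s_0, k_0) = 0xD5631
s_2 = Round(s_1, k_1) = 0x13F0A
s_3 = Round(s_2, k_2) = 0x45D5E
s_4 = Round(s_3, k_3) = 0x00CE0
s_5 = Round(s_4, k_4) = 0xD5F24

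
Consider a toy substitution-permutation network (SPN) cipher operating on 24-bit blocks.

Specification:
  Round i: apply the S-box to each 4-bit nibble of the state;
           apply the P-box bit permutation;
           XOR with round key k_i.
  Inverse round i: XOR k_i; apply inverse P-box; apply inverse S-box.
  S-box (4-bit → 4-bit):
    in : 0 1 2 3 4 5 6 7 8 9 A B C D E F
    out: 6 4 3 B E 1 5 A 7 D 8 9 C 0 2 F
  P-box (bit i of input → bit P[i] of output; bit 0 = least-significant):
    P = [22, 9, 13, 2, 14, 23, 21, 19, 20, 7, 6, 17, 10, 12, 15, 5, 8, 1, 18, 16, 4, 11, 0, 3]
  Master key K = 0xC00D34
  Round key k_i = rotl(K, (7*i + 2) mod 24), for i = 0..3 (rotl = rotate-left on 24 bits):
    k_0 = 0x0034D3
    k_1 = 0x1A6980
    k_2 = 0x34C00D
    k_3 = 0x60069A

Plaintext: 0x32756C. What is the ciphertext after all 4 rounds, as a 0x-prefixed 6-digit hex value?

s_0 = plaintext = 0x32756C
s_1 = Round(s_0, k_0) = 0x304DED
s_2 = Round(s_1, k_1) = 0x9EF1BA
s_3 = Round(s_2, k_2) = 0x3C1472
s_4 = Round(s_3, k_3) = 0xAF8C42

0xAF8C42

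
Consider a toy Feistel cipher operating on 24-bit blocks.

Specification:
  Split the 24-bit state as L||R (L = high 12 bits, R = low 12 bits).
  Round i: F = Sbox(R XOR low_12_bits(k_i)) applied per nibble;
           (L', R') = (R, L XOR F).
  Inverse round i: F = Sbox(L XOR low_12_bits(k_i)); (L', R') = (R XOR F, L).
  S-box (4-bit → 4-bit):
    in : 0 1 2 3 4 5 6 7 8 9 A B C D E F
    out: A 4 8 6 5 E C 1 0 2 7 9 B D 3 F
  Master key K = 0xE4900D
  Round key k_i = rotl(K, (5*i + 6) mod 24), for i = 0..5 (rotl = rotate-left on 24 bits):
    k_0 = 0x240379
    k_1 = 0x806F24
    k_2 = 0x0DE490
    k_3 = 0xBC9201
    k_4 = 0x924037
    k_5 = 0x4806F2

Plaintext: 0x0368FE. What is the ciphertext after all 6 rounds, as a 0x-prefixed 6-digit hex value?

s_0 = plaintext = 0x0368FE
s_1 = Round(s_0, k_0) = 0x8FE937
s_2 = Round(s_1, k_1) = 0x9374B8
s_3 = Round(s_2, k_2) = 0x4B83B7
s_4 = Round(s_3, k_3) = 0x3B7024
s_5 = Round(s_4, k_4) = 0x0249F1
s_6 = Round(s_5, k_5) = 0x9F1F82

0x9F1F82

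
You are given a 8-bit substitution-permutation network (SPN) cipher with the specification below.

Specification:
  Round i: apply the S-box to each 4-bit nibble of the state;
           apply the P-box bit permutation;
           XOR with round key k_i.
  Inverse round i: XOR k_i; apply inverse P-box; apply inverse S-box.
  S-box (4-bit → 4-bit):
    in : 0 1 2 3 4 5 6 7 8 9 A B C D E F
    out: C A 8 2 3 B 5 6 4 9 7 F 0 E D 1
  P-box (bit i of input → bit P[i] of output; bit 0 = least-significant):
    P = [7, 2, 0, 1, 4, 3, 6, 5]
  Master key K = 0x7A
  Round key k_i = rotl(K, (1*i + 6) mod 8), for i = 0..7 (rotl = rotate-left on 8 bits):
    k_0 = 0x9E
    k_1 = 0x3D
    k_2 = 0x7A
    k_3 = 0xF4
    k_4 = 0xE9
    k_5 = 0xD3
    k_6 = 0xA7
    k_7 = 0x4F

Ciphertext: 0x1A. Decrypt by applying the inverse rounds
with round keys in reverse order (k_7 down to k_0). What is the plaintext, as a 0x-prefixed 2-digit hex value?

s_0 = ciphertext = 0x1A
s_1 = InvRound(s_0, k_7) = 0x67
s_2 = InvRound(s_1, k_6) = 0x8F
s_3 = InvRound(s_2, k_5) = 0xA3
s_4 = InvRound(s_3, k_4) = 0x72
s_5 = InvRound(s_4, k_3) = 0xC5
s_6 = InvRound(s_5, k_2) = 0x5B
s_7 = InvRound(s_6, k_1) = 0x01
s_8 = InvRound(s_7, k_0) = 0x4B

0x4B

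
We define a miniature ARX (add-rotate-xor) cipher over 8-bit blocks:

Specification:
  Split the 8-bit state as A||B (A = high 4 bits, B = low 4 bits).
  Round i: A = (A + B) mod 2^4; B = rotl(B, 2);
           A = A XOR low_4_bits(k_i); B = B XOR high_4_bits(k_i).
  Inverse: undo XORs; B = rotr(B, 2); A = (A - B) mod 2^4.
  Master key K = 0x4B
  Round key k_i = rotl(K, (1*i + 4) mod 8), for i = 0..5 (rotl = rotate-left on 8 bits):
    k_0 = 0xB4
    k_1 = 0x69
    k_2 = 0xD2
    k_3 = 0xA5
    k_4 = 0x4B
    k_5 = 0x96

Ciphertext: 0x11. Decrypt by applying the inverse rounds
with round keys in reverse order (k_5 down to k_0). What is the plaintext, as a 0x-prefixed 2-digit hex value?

0xBC

s_0 = ciphertext = 0x11
s_1 = InvRound(s_0, k_5) = 0x52
s_2 = InvRound(s_1, k_4) = 0x59
s_3 = InvRound(s_2, k_3) = 0x4C
s_4 = InvRound(s_3, k_2) = 0x24
s_5 = InvRound(s_4, k_1) = 0x38
s_6 = InvRound(s_5, k_0) = 0xBC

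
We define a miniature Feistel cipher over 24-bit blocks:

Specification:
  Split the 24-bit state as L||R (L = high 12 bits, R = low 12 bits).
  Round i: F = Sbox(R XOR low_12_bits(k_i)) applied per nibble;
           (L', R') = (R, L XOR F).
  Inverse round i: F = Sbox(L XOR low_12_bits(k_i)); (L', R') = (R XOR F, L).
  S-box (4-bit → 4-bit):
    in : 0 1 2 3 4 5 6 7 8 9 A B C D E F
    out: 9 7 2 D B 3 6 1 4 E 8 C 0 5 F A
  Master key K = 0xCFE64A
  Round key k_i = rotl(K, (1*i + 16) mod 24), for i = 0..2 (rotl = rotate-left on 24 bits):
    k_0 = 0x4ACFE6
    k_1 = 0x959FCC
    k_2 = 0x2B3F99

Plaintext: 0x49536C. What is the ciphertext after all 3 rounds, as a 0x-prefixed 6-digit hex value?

s_0 = plaintext = 0x49536C
s_1 = Round(s_0, k_0) = 0x36C4DD
s_2 = Round(s_1, k_1) = 0x4DDF1B
s_3 = Round(s_2, k_2) = 0xF1BD9F

0xF1BD9F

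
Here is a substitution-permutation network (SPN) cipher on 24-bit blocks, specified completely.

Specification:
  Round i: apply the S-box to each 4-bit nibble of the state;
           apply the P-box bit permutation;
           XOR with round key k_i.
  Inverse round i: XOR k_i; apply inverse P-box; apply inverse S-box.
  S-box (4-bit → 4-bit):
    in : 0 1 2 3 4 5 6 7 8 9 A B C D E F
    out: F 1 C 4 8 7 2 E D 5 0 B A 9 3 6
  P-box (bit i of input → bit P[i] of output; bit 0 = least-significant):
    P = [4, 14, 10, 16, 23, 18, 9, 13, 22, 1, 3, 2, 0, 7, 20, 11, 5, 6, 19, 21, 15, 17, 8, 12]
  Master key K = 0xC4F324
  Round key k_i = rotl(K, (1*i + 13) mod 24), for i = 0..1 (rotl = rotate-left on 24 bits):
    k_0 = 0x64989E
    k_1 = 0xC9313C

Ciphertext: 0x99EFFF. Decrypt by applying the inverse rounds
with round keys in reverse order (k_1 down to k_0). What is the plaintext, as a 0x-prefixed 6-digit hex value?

s_0 = ciphertext = 0x99EFFF
s_1 = InvRound(s_0, k_1) = 0xD60E3F
s_2 = InvRound(s_1, k_0) = 0xBD5A93

0xBD5A93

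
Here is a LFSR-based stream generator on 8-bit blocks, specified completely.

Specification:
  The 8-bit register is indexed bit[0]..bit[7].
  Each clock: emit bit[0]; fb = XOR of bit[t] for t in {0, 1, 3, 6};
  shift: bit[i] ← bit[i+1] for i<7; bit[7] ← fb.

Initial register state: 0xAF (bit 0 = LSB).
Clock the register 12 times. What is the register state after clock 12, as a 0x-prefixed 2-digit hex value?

reg_0 = 0xAF
clock 1: out=1, reg = 0xD7
clock 2: out=1, reg = 0xEB
clock 3: out=1, reg = 0x75
clock 4: out=1, reg = 0x3A
clock 5: out=0, reg = 0x1D
clock 6: out=1, reg = 0x0E
clock 7: out=0, reg = 0x07
clock 8: out=1, reg = 0x03
clock 9: out=1, reg = 0x01
clock 10: out=1, reg = 0x80
clock 11: out=0, reg = 0x40
clock 12: out=0, reg = 0xA0

0xA0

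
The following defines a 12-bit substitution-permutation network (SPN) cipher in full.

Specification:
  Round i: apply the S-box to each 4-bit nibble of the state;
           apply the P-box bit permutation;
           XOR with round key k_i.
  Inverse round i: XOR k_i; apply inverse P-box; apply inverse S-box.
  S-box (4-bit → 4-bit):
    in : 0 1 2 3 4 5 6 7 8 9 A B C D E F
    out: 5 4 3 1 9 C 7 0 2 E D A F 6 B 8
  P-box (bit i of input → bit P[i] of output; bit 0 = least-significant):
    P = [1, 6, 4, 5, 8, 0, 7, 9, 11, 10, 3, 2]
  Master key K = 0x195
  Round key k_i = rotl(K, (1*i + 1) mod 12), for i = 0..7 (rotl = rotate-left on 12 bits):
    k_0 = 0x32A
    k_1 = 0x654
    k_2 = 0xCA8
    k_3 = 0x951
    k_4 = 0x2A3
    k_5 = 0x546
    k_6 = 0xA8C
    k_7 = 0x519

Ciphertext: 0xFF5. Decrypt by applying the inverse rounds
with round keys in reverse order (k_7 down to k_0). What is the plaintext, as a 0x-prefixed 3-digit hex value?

0xBE2

s_0 = ciphertext = 0xFF5
s_1 = InvRound(s_0, k_7) = 0xA5B
s_2 = InvRound(s_1, k_6) = 0xFD6
s_3 = InvRound(s_2, k_5) = 0x351
s_4 = InvRound(s_3, k_4) = 0x70C
s_5 = InvRound(s_4, k_3) = 0xCBD
s_6 = InvRound(s_5, k_2) = 0xF81
s_7 = InvRound(s_6, k_1) = 0x46D
s_8 = InvRound(s_7, k_0) = 0xBE2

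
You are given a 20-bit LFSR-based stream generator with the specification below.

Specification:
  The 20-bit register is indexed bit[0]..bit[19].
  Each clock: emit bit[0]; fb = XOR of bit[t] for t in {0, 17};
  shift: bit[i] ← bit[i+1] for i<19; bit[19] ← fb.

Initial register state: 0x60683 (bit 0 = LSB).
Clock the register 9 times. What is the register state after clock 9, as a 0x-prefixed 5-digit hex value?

reg_0 = 0x60683
clock 1: out=1, reg = 0x30341
clock 2: out=1, reg = 0x181A0
clock 3: out=0, reg = 0x0C0D0
clock 4: out=0, reg = 0x06068
clock 5: out=0, reg = 0x03034
clock 6: out=0, reg = 0x0181A
clock 7: out=0, reg = 0x00C0D
clock 8: out=1, reg = 0x80606
clock 9: out=0, reg = 0x40303

0x40303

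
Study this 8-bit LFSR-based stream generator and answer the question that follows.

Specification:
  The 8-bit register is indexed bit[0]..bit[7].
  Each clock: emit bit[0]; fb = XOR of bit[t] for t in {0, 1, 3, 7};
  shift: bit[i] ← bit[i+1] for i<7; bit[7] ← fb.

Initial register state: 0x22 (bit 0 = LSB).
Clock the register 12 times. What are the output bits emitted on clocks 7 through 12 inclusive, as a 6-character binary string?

001011

reg_0 = 0x22
clock 1: out=0, reg = 0x91
clock 2: out=1, reg = 0x48
clock 3: out=0, reg = 0xA4
clock 4: out=0, reg = 0xD2
clock 5: out=0, reg = 0x69
clock 6: out=1, reg = 0x34
clock 7: out=0, reg = 0x1A
clock 8: out=0, reg = 0x0D
clock 9: out=1, reg = 0x06
clock 10: out=0, reg = 0x83
clock 11: out=1, reg = 0xC1
clock 12: out=1, reg = 0x60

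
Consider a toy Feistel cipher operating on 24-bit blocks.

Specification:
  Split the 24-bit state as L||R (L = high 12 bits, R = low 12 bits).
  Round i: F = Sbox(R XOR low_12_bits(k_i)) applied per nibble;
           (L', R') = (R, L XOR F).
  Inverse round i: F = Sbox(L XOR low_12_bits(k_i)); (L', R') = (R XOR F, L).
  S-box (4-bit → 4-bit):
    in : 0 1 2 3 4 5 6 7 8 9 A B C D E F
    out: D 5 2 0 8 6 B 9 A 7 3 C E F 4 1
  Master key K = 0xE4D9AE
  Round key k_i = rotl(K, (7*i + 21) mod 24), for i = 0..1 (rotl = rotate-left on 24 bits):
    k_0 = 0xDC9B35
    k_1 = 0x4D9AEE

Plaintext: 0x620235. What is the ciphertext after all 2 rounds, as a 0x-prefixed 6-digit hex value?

s_0 = plaintext = 0x620235
s_1 = Round(s_0, k_0) = 0x2351FD
s_2 = Round(s_1, k_1) = 0x1FDE65

0x1FDE65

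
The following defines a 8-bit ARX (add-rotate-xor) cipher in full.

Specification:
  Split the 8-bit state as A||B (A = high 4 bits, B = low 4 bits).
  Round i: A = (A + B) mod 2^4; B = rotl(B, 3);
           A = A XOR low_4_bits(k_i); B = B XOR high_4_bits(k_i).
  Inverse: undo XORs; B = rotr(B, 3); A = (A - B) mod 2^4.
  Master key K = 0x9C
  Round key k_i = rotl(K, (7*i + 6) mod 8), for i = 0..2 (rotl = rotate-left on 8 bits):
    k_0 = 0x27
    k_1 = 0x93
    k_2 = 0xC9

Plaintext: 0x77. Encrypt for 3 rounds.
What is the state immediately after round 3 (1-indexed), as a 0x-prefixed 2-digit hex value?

0xF6

s_0 = plaintext = 0x77
s_1 = Round(s_0, k_0) = 0x99
s_2 = Round(s_1, k_1) = 0x15
s_3 = Round(s_2, k_2) = 0xF6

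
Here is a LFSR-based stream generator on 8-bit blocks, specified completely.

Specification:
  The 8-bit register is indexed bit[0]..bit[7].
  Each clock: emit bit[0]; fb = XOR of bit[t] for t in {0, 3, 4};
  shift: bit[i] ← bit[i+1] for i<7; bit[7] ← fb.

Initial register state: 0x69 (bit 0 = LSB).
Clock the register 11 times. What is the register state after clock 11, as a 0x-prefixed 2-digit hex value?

0x40

reg_0 = 0x69
clock 1: out=1, reg = 0x34
clock 2: out=0, reg = 0x9A
clock 3: out=0, reg = 0x4D
clock 4: out=1, reg = 0x26
clock 5: out=0, reg = 0x13
clock 6: out=1, reg = 0x09
clock 7: out=1, reg = 0x04
clock 8: out=0, reg = 0x02
clock 9: out=0, reg = 0x01
clock 10: out=1, reg = 0x80
clock 11: out=0, reg = 0x40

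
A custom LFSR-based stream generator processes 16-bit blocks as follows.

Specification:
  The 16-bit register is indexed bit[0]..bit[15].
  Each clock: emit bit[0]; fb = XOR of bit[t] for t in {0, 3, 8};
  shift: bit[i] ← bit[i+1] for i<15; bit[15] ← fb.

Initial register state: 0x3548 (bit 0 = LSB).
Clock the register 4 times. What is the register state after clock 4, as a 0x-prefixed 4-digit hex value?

0x4354

reg_0 = 0x3548
clock 1: out=0, reg = 0x1AA4
clock 2: out=0, reg = 0x0D52
clock 3: out=0, reg = 0x86A9
clock 4: out=1, reg = 0x4354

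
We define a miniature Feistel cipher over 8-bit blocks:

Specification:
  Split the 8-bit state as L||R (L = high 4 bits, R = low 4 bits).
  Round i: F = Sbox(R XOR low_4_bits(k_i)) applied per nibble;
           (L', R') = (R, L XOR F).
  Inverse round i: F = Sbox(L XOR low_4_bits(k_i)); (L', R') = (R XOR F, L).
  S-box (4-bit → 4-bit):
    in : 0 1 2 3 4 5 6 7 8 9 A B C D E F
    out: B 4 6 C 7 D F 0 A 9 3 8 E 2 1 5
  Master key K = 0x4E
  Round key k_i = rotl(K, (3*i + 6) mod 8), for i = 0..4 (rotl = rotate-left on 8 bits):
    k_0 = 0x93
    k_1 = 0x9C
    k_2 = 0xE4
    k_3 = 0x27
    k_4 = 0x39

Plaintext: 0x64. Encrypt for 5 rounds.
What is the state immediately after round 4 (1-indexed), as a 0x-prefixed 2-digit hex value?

s_0 = plaintext = 0x64
s_1 = Round(s_0, k_0) = 0x46
s_2 = Round(s_1, k_1) = 0x67
s_3 = Round(s_2, k_2) = 0x7A
s_4 = Round(s_3, k_3) = 0xA5
s_5 = Round(s_4, k_4) = 0x54

0xA5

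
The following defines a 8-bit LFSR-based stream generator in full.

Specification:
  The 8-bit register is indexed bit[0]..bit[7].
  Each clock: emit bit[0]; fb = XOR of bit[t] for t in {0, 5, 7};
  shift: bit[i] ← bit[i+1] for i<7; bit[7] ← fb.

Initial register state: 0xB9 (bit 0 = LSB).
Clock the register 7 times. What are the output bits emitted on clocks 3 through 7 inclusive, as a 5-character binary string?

01110

reg_0 = 0xB9
clock 1: out=1, reg = 0xDC
clock 2: out=0, reg = 0xEE
clock 3: out=0, reg = 0x77
clock 4: out=1, reg = 0x3B
clock 5: out=1, reg = 0x1D
clock 6: out=1, reg = 0x8E
clock 7: out=0, reg = 0xC7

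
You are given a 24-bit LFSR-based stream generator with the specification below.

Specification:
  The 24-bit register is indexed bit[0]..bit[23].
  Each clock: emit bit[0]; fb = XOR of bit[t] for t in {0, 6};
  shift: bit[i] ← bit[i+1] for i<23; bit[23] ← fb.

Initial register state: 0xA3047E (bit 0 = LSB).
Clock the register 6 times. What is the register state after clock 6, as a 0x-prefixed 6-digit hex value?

reg_0 = 0xA3047E
clock 1: out=0, reg = 0xD1823F
clock 2: out=1, reg = 0xE8C11F
clock 3: out=1, reg = 0xF4608F
clock 4: out=1, reg = 0xFA3047
clock 5: out=1, reg = 0x7D1823
clock 6: out=1, reg = 0xBE8C11

0xBE8C11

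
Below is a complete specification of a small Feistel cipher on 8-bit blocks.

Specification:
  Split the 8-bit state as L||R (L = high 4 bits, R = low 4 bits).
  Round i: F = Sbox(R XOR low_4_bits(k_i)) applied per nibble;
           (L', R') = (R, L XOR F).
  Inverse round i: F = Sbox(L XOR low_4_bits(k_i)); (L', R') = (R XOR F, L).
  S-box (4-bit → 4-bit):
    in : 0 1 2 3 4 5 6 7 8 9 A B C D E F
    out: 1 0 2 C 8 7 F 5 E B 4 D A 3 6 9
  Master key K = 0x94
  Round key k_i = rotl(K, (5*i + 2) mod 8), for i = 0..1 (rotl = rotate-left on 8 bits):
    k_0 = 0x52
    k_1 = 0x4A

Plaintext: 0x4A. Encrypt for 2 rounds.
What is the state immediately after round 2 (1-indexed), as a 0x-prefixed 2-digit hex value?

s_0 = plaintext = 0x4A
s_1 = Round(s_0, k_0) = 0xAA
s_2 = Round(s_1, k_1) = 0xAB

0xAB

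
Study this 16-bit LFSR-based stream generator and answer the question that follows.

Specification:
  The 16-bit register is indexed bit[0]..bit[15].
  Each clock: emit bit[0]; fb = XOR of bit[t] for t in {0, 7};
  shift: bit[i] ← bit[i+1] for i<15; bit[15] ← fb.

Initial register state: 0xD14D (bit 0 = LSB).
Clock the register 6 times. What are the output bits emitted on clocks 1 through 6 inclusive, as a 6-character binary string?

101100

reg_0 = 0xD14D
clock 1: out=1, reg = 0xE8A6
clock 2: out=0, reg = 0xF453
clock 3: out=1, reg = 0xFA29
clock 4: out=1, reg = 0xFD14
clock 5: out=0, reg = 0x7E8A
clock 6: out=0, reg = 0xBF45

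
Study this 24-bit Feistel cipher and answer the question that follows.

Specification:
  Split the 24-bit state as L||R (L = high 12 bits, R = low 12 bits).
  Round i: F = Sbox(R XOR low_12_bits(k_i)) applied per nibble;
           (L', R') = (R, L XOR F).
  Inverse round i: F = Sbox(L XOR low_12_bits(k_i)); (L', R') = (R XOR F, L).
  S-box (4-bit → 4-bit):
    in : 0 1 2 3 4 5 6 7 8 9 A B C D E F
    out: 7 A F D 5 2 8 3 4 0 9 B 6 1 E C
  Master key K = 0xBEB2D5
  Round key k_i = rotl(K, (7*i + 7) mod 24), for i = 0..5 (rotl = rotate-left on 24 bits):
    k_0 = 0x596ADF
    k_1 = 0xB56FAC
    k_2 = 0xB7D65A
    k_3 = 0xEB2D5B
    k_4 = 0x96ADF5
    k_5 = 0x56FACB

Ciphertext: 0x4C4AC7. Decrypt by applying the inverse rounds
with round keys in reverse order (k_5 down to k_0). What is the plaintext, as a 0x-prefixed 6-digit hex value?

s_0 = ciphertext = 0x4C4AC7
s_1 = InvRound(s_0, k_5) = 0x4BB4C4
s_2 = InvRound(s_1, k_4) = 0x49A4BB
s_3 = InvRound(s_2, k_3) = 0x4D149A
s_4 = InvRound(s_3, k_2) = 0xBD14D1
s_5 = InvRound(s_4, k_1) = 0x1E0BD1
s_6 = InvRound(s_5, k_0) = 0x00D1E0

0x00D1E0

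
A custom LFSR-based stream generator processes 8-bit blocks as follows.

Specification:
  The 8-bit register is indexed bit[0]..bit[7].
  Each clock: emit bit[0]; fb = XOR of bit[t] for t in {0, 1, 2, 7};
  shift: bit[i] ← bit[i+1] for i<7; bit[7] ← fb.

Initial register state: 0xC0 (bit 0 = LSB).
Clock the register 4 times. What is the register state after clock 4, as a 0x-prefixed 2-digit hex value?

0xFC

reg_0 = 0xC0
clock 1: out=0, reg = 0xE0
clock 2: out=0, reg = 0xF0
clock 3: out=0, reg = 0xF8
clock 4: out=0, reg = 0xFC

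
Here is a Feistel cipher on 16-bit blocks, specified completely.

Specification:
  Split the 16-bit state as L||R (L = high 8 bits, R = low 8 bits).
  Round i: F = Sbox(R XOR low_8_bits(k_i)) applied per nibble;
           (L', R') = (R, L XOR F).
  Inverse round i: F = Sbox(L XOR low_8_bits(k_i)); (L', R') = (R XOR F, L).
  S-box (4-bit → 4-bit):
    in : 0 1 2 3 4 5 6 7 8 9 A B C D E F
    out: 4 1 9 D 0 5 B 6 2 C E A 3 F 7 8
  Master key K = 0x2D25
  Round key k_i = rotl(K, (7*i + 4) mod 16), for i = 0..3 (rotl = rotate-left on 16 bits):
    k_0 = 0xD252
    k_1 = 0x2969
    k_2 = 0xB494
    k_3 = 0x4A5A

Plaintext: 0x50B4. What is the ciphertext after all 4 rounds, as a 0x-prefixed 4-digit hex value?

0xB7C2

s_0 = plaintext = 0x50B4
s_1 = Round(s_0, k_0) = 0xB42B
s_2 = Round(s_1, k_1) = 0x2BBD
s_3 = Round(s_2, k_2) = 0xBDB7
s_4 = Round(s_3, k_3) = 0xB7C2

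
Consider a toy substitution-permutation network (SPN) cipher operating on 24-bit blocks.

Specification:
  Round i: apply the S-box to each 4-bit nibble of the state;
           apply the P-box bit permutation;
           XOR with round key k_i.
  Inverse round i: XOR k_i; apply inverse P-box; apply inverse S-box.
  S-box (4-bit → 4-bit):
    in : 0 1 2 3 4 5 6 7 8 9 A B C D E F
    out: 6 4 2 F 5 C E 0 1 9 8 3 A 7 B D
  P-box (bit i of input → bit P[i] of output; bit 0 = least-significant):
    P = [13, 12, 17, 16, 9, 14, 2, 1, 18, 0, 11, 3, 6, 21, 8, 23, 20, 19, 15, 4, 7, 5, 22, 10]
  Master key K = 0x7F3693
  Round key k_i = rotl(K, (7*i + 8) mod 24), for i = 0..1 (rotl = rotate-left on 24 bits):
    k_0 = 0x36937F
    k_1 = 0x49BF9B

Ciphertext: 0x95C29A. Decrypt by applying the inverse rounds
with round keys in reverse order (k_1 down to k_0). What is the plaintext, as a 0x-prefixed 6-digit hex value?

s_0 = ciphertext = 0x95C29A
s_1 = InvRound(s_0, k_1) = 0x5B5D2B
s_2 = InvRound(s_1, k_0) = 0x56B4DA

0x56B4DA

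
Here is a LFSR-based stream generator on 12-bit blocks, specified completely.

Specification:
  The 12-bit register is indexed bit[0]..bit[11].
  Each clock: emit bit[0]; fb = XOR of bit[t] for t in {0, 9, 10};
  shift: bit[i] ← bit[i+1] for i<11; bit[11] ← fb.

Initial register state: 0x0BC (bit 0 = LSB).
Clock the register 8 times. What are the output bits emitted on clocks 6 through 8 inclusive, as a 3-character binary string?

101

reg_0 = 0x0BC
clock 1: out=0, reg = 0x05E
clock 2: out=0, reg = 0x02F
clock 3: out=1, reg = 0x817
clock 4: out=1, reg = 0xC0B
clock 5: out=1, reg = 0x605
clock 6: out=1, reg = 0xB02
clock 7: out=0, reg = 0xD81
clock 8: out=1, reg = 0x6C0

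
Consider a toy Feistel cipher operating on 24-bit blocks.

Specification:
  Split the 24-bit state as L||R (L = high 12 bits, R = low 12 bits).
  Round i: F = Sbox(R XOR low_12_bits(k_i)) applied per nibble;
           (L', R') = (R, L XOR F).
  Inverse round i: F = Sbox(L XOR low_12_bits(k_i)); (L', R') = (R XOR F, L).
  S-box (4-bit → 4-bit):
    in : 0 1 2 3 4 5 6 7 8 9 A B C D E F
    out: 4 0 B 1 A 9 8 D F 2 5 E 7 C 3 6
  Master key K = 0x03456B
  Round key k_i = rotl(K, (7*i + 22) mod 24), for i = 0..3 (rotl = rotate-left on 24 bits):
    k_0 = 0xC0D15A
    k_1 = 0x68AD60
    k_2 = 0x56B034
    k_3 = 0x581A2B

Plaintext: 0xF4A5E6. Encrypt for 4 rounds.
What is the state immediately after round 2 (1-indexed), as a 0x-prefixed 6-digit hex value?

0x5ADA9A

s_0 = plaintext = 0xF4A5E6
s_1 = Round(s_0, k_0) = 0x5E65AD
s_2 = Round(s_1, k_1) = 0x5ADA9A
s_3 = Round(s_2, k_2) = 0xA9A0FE
s_4 = Round(s_3, k_3) = 0x0FEF53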